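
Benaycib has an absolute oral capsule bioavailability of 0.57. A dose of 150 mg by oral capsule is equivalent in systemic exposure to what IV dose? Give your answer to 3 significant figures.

D_iv = 85.5 mg

Systemic exposure from an extravascular dose = F × D_ev, so the equivalent IV dose is F × D_ev.
D_iv = F × D_ev = 0.57 × 150 = 85.5 mg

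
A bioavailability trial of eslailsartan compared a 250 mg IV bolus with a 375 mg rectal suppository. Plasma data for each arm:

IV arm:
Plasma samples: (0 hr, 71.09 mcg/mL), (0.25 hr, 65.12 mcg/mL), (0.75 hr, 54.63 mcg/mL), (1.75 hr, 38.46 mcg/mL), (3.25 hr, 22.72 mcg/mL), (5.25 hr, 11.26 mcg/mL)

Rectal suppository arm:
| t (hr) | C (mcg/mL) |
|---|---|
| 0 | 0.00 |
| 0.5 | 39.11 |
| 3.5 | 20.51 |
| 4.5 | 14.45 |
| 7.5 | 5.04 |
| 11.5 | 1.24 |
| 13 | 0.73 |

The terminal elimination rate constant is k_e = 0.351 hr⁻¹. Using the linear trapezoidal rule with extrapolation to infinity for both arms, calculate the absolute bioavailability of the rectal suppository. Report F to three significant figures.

F = 0.526

Trapezoidal AUC_0→5.25 (IV):
  [0→0.25]: (71.09+65.12)/2 × 0.25 = 17.02625
  [0.25→0.75]: (65.12+54.63)/2 × 0.5 = 29.9375
  [0.75→1.75]: (54.63+38.46)/2 × 1 = 46.545
  [1.75→3.25]: (38.46+22.72)/2 × 1.5 = 45.885
  [3.25→5.25]: (22.72+11.26)/2 × 2 = 33.98
  Sum = 173.37375 mcg/mL·hr
IV tail: 11.26/0.351 = 32.080; AUC_iv,0→∞ = 173.37375 + 32.080 = 205.45375 mcg/mL·hr
Trapezoidal AUC_0→13 (rectal suppository):
  [0→0.5]: (0.00+39.11)/2 × 0.5 = 9.7775
  [0.5→3.5]: (39.11+20.51)/2 × 3 = 89.43
  [3.5→4.5]: (20.51+14.45)/2 × 1 = 17.48
  [4.5→7.5]: (14.45+5.04)/2 × 3 = 29.235
  [7.5→11.5]: (5.04+1.24)/2 × 4 = 12.56
  [11.5→13]: (1.24+0.73)/2 × 1.5 = 1.4775
  Sum = 159.96 mcg/mL·hr
rectal suppository tail: 0.73/0.351 = 2.080; AUC_ev,0→∞ = 159.96 + 2.080 = 162.04 mcg/mL·hr
F = (AUC_ev/D_ev)/(AUC_iv/D_iv) = (162.04/375)/(205.45375/250) = 0.432107/0.821815 = 0.5258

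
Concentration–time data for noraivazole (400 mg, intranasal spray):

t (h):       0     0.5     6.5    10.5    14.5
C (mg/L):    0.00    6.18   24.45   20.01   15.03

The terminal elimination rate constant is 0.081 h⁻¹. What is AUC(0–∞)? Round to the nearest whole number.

Trapezoidal AUC_0→14.5:
  [0→0.5]: (0.00+6.18)/2 × 0.5 = 1.545
  [0.5→6.5]: (6.18+24.45)/2 × 6 = 91.89
  [6.5→10.5]: (24.45+20.01)/2 × 4 = 88.92
  [10.5→14.5]: (20.01+15.03)/2 × 4 = 70.08
  Sum = 252.435 mg/L·h
Extrapolated tail: C_last / k_e = 15.03 / 0.081 = 185.556
AUC_0→∞ = 252.435 + 185.556 = 437.991 mg/L·h

AUC = 438 mg/L·h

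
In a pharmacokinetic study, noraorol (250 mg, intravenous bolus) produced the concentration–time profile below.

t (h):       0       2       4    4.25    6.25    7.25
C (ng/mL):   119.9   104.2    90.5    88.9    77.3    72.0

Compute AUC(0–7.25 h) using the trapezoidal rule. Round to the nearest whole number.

Trapezoidal AUC_0→7.25:
  [0→2]: (119.9+104.2)/2 × 2 = 224.1
  [2→4]: (104.2+90.5)/2 × 2 = 194.7
  [4→4.25]: (90.5+88.9)/2 × 0.25 = 22.425
  [4.25→6.25]: (88.9+77.3)/2 × 2 = 166.2
  [6.25→7.25]: (77.3+72.0)/2 × 1 = 74.65
  Sum = 682.075 ng/mL·h

AUC = 682 ng/mL·h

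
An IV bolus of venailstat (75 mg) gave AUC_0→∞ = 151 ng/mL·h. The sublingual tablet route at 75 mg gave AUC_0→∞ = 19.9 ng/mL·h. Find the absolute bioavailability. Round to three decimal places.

F = (AUC_ev / D_ev) / (AUC_iv / D_iv)
  = (19.9/75) / (151/75)
  = 0.265333 / 2.01333 = 0.1318

F = 0.132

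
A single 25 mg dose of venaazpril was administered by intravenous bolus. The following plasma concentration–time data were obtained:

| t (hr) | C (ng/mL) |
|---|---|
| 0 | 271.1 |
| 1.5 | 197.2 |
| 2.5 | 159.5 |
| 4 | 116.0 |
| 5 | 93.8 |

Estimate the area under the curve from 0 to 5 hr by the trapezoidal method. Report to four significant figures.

Trapezoidal AUC_0→5:
  [0→1.5]: (271.1+197.2)/2 × 1.5 = 351.225
  [1.5→2.5]: (197.2+159.5)/2 × 1 = 178.35
  [2.5→4]: (159.5+116.0)/2 × 1.5 = 206.625
  [4→5]: (116.0+93.8)/2 × 1 = 104.9
  Sum = 841.1 ng/mL·hr

AUC = 841.1 ng/mL·hr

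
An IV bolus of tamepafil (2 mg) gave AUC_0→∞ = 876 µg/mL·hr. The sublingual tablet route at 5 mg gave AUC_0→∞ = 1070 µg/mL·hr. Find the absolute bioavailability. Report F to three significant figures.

F = (AUC_ev / D_ev) / (AUC_iv / D_iv)
  = (1070/5) / (876/2)
  = 214 / 438 = 0.4886

F = 0.489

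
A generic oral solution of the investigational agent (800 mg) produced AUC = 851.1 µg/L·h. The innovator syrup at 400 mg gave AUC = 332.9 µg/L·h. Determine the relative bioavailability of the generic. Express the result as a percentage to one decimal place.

F_rel = (AUC_test/D_test) / (AUC_ref/D_ref)
      = (851.1/800) / (332.9/400)
      = 1.063875 / 0.83225 = 1.2783 = 127.83%

F_rel = 127.8%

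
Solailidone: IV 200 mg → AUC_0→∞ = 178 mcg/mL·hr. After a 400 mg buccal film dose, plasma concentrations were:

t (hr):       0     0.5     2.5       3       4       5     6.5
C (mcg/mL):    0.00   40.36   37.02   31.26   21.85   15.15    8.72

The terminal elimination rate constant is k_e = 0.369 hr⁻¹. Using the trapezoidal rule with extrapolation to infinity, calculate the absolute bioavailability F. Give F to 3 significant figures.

Trapezoidal AUC_0→6.5 (buccal film):
  [0→0.5]: (0.00+40.36)/2 × 0.5 = 10.09
  [0.5→2.5]: (40.36+37.02)/2 × 2 = 77.38
  [2.5→3]: (37.02+31.26)/2 × 0.5 = 17.07
  [3→4]: (31.26+21.85)/2 × 1 = 26.555
  [4→5]: (21.85+15.15)/2 × 1 = 18.5
  [5→6.5]: (15.15+8.72)/2 × 1.5 = 17.9025
  Sum = 167.4975 mcg/mL·hr
Tail: C_last/k_e = 8.72/0.369 = 23.631
AUC_0→∞ (buccal film) = 167.4975 + 23.631 = 191.1285 mcg/mL·hr
F = (AUC_ev/D_ev)/(AUC_iv/D_iv) = (191.1285/400)/(178/200) = 0.47782125/0.89 = 0.5369

F = 0.537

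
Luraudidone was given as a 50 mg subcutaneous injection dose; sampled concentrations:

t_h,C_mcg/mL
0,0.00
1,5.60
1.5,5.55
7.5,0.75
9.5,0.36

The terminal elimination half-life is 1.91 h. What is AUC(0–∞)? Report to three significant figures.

Trapezoidal AUC_0→9.5:
  [0→1]: (0.00+5.60)/2 × 1 = 2.8
  [1→1.5]: (5.60+5.55)/2 × 0.5 = 2.7875
  [1.5→7.5]: (5.55+0.75)/2 × 6 = 18.9
  [7.5→9.5]: (0.75+0.36)/2 × 2 = 1.11
  Sum = 25.5975 mcg/mL·h
k_e = ln2 / t½ = 0.693147 / 1.91 = 0.3629 h^-1
Extrapolated tail: C_last / k_e = 0.36 / 0.3629 = 0.992
AUC_0→∞ = 25.5975 + 0.992 = 26.5895 mcg/mL·h

AUC = 26.6 mcg/mL·h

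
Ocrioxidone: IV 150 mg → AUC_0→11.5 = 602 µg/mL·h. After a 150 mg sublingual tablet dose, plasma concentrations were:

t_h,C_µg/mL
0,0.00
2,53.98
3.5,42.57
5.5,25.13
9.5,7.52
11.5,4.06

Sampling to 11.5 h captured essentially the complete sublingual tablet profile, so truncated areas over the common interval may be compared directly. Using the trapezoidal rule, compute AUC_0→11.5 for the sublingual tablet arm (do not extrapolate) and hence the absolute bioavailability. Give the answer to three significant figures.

Trapezoidal AUC_0→11.5 (sublingual tablet):
  [0→2]: (0.00+53.98)/2 × 2 = 53.98
  [2→3.5]: (53.98+42.57)/2 × 1.5 = 72.4125
  [3.5→5.5]: (42.57+25.13)/2 × 2 = 67.7
  [5.5→9.5]: (25.13+7.52)/2 × 4 = 65.3
  [9.5→11.5]: (7.52+4.06)/2 × 2 = 11.58
  Sum = 270.9725 µg/mL·h
F = (AUC_ev/D_ev)/(AUC_iv/D_iv) = (270.9725/150)/(602/150) = 1.80648/4.01333 = 0.4501

F = 0.450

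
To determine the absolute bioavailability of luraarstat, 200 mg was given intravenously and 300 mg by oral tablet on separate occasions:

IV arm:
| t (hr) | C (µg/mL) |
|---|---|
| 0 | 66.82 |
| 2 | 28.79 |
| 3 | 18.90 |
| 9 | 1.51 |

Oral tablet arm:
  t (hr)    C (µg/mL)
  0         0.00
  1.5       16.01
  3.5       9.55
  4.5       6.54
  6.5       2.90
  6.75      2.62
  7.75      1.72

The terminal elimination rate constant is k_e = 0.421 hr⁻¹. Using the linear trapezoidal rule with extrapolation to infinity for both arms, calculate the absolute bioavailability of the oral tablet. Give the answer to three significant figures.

F = 0.224

Trapezoidal AUC_0→9 (IV):
  [0→2]: (66.82+28.79)/2 × 2 = 95.61
  [2→3]: (28.79+18.90)/2 × 1 = 23.845
  [3→9]: (18.90+1.51)/2 × 6 = 61.23
  Sum = 180.685 µg/mL·hr
IV tail: 1.51/0.421 = 3.587; AUC_iv,0→∞ = 180.685 + 3.587 = 184.272 µg/mL·hr
Trapezoidal AUC_0→7.75 (oral tablet):
  [0→1.5]: (0.00+16.01)/2 × 1.5 = 12.0075
  [1.5→3.5]: (16.01+9.55)/2 × 2 = 25.56
  [3.5→4.5]: (9.55+6.54)/2 × 1 = 8.045
  [4.5→6.5]: (6.54+2.90)/2 × 2 = 9.44
  [6.5→6.75]: (2.90+2.62)/2 × 0.25 = 0.69
  [6.75→7.75]: (2.62+1.72)/2 × 1 = 2.17
  Sum = 57.9125 µg/mL·hr
oral tablet tail: 1.72/0.421 = 4.086; AUC_ev,0→∞ = 57.9125 + 4.086 = 61.9985 µg/mL·hr
F = (AUC_ev/D_ev)/(AUC_iv/D_iv) = (61.9985/300)/(184.272/200) = 0.206662/0.92136 = 0.2243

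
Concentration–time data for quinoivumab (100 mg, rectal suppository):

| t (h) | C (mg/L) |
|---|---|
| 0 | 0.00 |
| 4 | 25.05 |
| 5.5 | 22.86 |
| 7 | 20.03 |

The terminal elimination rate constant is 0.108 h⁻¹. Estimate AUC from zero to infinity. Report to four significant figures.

Trapezoidal AUC_0→7:
  [0→4]: (0.00+25.05)/2 × 4 = 50.1
  [4→5.5]: (25.05+22.86)/2 × 1.5 = 35.9325
  [5.5→7]: (22.86+20.03)/2 × 1.5 = 32.1675
  Sum = 118.2 mg/L·h
Extrapolated tail: C_last / k_e = 20.03 / 0.108 = 185.463
AUC_0→∞ = 118.2 + 185.463 = 303.663 mg/L·h

AUC = 303.7 mg/L·h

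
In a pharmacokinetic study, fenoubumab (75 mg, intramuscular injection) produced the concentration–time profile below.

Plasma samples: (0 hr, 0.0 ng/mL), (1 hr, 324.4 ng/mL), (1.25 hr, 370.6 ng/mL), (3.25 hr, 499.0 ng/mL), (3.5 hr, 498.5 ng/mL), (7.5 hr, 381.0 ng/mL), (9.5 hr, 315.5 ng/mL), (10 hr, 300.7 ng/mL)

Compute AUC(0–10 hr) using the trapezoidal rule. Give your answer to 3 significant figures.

Trapezoidal AUC_0→10:
  [0→1]: (0.0+324.4)/2 × 1 = 162.2
  [1→1.25]: (324.4+370.6)/2 × 0.25 = 86.875
  [1.25→3.25]: (370.6+499.0)/2 × 2 = 869.6
  [3.25→3.5]: (499.0+498.5)/2 × 0.25 = 124.6875
  [3.5→7.5]: (498.5+381.0)/2 × 4 = 1759.0
  [7.5→9.5]: (381.0+315.5)/2 × 2 = 696.5
  [9.5→10]: (315.5+300.7)/2 × 0.5 = 154.05
  Sum = 3852.9125 ng/mL·hr

AUC = 3850 ng/mL·hr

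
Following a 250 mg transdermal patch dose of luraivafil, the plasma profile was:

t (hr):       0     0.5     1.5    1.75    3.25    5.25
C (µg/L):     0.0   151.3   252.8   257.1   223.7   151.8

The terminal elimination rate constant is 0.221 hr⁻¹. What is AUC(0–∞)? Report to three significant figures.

AUC = 1730 µg/L·hr

Trapezoidal AUC_0→5.25:
  [0→0.5]: (0.0+151.3)/2 × 0.5 = 37.825
  [0.5→1.5]: (151.3+252.8)/2 × 1 = 202.05
  [1.5→1.75]: (252.8+257.1)/2 × 0.25 = 63.7375
  [1.75→3.25]: (257.1+223.7)/2 × 1.5 = 360.6
  [3.25→5.25]: (223.7+151.8)/2 × 2 = 375.5
  Sum = 1039.7125 µg/L·hr
Extrapolated tail: C_last / k_e = 151.8 / 0.221 = 686.878
AUC_0→∞ = 1039.7125 + 686.878 = 1726.5905 µg/L·hr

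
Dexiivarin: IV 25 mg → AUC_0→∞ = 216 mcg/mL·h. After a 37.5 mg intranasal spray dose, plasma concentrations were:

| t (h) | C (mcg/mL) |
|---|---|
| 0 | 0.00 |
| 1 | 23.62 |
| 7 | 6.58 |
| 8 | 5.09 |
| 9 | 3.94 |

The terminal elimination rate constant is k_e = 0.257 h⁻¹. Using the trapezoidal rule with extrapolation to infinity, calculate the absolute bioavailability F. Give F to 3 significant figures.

F = 0.395

Trapezoidal AUC_0→9 (intranasal spray):
  [0→1]: (0.00+23.62)/2 × 1 = 11.81
  [1→7]: (23.62+6.58)/2 × 6 = 90.6
  [7→8]: (6.58+5.09)/2 × 1 = 5.835
  [8→9]: (5.09+3.94)/2 × 1 = 4.515
  Sum = 112.76 mcg/mL·h
Tail: C_last/k_e = 3.94/0.257 = 15.331
AUC_0→∞ (intranasal spray) = 112.76 + 15.331 = 128.091 mcg/mL·h
F = (AUC_ev/D_ev)/(AUC_iv/D_iv) = (128.091/37.5)/(216/25) = 3.41576/8.64 = 0.3953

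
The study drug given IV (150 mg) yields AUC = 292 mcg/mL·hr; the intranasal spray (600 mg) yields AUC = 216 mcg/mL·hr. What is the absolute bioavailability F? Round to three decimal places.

F = (AUC_ev / D_ev) / (AUC_iv / D_iv)
  = (216/600) / (292/150)
  = 0.36 / 1.94667 = 0.1849

F = 0.185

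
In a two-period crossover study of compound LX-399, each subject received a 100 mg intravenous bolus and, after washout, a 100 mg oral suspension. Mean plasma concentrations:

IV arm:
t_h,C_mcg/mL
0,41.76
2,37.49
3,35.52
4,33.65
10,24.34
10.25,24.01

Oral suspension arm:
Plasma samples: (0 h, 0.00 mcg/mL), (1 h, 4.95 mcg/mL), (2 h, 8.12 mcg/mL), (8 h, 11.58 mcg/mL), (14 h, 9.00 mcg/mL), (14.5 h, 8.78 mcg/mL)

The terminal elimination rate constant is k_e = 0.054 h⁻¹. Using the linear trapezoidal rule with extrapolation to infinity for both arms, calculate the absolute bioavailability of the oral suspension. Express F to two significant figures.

F = 0.38

Trapezoidal AUC_0→10.25 (IV):
  [0→2]: (41.76+37.49)/2 × 2 = 79.25
  [2→3]: (37.49+35.52)/2 × 1 = 36.505
  [3→4]: (35.52+33.65)/2 × 1 = 34.585
  [4→10]: (33.65+24.34)/2 × 6 = 173.97
  [10→10.25]: (24.34+24.01)/2 × 0.25 = 6.04375
  Sum = 330.35375 mcg/mL·h
IV tail: 24.01/0.054 = 444.630; AUC_iv,0→∞ = 330.35375 + 444.630 = 774.98375 mcg/mL·h
Trapezoidal AUC_0→14.5 (oral suspension):
  [0→1]: (0.00+4.95)/2 × 1 = 2.475
  [1→2]: (4.95+8.12)/2 × 1 = 6.535
  [2→8]: (8.12+11.58)/2 × 6 = 59.1
  [8→14]: (11.58+9.00)/2 × 6 = 61.74
  [14→14.5]: (9.00+8.78)/2 × 0.5 = 4.445
  Sum = 134.295 mcg/mL·h
oral suspension tail: 8.78/0.054 = 162.593; AUC_ev,0→∞ = 134.295 + 162.593 = 296.888 mcg/mL·h
F = (AUC_ev/D_ev)/(AUC_iv/D_iv) = (296.888/100)/(774.98375/100) = 2.96888/7.7498375 = 0.3831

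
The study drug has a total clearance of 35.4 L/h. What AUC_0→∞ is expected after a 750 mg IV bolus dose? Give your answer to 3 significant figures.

AUC = 21.2 mg/L·h

AUC_0→∞ = Dose_iv / CL
        = 750 / 35.4 = 21.1864 mg/L·h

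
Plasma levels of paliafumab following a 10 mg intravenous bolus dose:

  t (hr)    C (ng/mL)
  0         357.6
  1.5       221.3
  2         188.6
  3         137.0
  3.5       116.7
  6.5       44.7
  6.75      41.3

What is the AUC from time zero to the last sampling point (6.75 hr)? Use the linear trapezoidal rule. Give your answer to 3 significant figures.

Trapezoidal AUC_0→6.75:
  [0→1.5]: (357.6+221.3)/2 × 1.5 = 434.175
  [1.5→2]: (221.3+188.6)/2 × 0.5 = 102.475
  [2→3]: (188.6+137.0)/2 × 1 = 162.8
  [3→3.5]: (137.0+116.7)/2 × 0.5 = 63.425
  [3.5→6.5]: (116.7+44.7)/2 × 3 = 242.1
  [6.5→6.75]: (44.7+41.3)/2 × 0.25 = 10.75
  Sum = 1015.725 ng/mL·hr

AUC = 1020 ng/mL·hr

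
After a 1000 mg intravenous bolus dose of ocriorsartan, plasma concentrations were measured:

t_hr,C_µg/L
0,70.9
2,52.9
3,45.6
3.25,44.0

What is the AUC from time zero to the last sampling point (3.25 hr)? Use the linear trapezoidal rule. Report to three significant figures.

AUC = 184 µg/L·hr

Trapezoidal AUC_0→3.25:
  [0→2]: (70.9+52.9)/2 × 2 = 123.8
  [2→3]: (52.9+45.6)/2 × 1 = 49.25
  [3→3.25]: (45.6+44.0)/2 × 0.25 = 11.2
  Sum = 184.25 µg/L·hr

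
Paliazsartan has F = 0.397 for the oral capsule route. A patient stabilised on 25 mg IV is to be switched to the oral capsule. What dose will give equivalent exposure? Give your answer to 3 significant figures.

For equal systemic exposure: F × D_ev = D_iv
D_ev = D_iv / F = 25 / 0.397 = 62.9723 mg

D_oral = 63.0 mg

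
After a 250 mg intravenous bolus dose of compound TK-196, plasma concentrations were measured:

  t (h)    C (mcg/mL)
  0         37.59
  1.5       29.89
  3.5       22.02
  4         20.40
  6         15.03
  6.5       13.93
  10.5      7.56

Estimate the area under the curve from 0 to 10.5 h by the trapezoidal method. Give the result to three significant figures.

AUC = 199 mcg/mL·h

Trapezoidal AUC_0→10.5:
  [0→1.5]: (37.59+29.89)/2 × 1.5 = 50.61
  [1.5→3.5]: (29.89+22.02)/2 × 2 = 51.91
  [3.5→4]: (22.02+20.40)/2 × 0.5 = 10.605
  [4→6]: (20.40+15.03)/2 × 2 = 35.43
  [6→6.5]: (15.03+13.93)/2 × 0.5 = 7.24
  [6.5→10.5]: (13.93+7.56)/2 × 4 = 42.98
  Sum = 198.775 mcg/mL·h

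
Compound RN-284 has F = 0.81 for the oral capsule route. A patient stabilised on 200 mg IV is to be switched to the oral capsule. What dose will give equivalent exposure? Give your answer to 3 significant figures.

D_oral = 247 mg

For equal systemic exposure: F × D_ev = D_iv
D_ev = D_iv / F = 200 / 0.81 = 246.914 mg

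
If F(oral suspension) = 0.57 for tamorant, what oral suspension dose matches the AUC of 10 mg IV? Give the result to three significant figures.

D_oral = 17.5 mg

For equal systemic exposure: F × D_ev = D_iv
D_ev = D_iv / F = 10 / 0.57 = 17.5439 mg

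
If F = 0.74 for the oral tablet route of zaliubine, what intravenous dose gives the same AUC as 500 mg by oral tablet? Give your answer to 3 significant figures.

D_iv = 370 mg

Systemic exposure from an extravascular dose = F × D_ev, so the equivalent IV dose is F × D_ev.
D_iv = F × D_ev = 0.74 × 500 = 370 mg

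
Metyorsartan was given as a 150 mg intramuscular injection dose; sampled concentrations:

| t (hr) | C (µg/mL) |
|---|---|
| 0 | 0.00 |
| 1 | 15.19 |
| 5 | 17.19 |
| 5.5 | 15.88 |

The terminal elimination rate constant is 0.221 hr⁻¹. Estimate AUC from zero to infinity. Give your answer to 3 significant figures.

Trapezoidal AUC_0→5.5:
  [0→1]: (0.00+15.19)/2 × 1 = 7.595
  [1→5]: (15.19+17.19)/2 × 4 = 64.76
  [5→5.5]: (17.19+15.88)/2 × 0.5 = 8.2675
  Sum = 80.6225 µg/mL·hr
Extrapolated tail: C_last / k_e = 15.88 / 0.221 = 71.855
AUC_0→∞ = 80.6225 + 71.855 = 152.4775 µg/mL·hr

AUC = 152 µg/mL·hr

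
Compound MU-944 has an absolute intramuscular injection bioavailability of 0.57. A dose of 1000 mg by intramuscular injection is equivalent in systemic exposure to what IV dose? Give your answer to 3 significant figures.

Systemic exposure from an extravascular dose = F × D_ev, so the equivalent IV dose is F × D_ev.
D_iv = F × D_ev = 0.57 × 1000 = 570 mg

D_iv = 570 mg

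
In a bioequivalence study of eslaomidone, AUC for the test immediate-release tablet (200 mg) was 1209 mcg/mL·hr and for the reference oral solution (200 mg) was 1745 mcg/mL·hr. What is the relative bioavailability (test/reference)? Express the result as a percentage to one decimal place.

F_rel = (AUC_test/D_test) / (AUC_ref/D_ref)
      = (1209/200) / (1745/200)
      = 6.045 / 8.725 = 0.6928 = 69.28%

F_rel = 69.3%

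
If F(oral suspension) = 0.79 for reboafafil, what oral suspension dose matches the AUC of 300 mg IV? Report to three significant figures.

For equal systemic exposure: F × D_ev = D_iv
D_ev = D_iv / F = 300 / 0.79 = 379.747 mg

D_oral = 380 mg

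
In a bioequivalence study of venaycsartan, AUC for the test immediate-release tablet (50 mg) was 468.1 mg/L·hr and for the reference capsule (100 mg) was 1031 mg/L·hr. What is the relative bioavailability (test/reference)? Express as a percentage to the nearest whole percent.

F_rel = (AUC_test/D_test) / (AUC_ref/D_ref)
      = (468.1/50) / (1031/100)
      = 9.362 / 10.31 = 0.9081 = 90.81%

F_rel = 91%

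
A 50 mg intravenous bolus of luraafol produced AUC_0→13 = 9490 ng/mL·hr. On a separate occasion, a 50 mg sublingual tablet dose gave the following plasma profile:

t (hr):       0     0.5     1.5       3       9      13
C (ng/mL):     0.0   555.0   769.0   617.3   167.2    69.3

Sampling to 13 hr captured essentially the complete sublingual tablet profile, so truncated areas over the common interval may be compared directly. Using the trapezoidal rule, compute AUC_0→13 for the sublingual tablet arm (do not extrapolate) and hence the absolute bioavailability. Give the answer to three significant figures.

F = 0.492

Trapezoidal AUC_0→13 (sublingual tablet):
  [0→0.5]: (0.0+555.0)/2 × 0.5 = 138.75
  [0.5→1.5]: (555.0+769.0)/2 × 1 = 662.0
  [1.5→3]: (769.0+617.3)/2 × 1.5 = 1039.725
  [3→9]: (617.3+167.2)/2 × 6 = 2353.5
  [9→13]: (167.2+69.3)/2 × 4 = 473.0
  Sum = 4666.975 ng/mL·hr
F = (AUC_ev/D_ev)/(AUC_iv/D_iv) = (4666.975/50)/(9490/50) = 93.3395/189.8 = 0.4918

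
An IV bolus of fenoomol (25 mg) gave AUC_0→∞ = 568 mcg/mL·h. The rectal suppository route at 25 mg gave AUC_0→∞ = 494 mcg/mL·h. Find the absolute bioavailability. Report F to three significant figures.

F = (AUC_ev / D_ev) / (AUC_iv / D_iv)
  = (494/25) / (568/25)
  = 19.76 / 22.72 = 0.8697

F = 0.870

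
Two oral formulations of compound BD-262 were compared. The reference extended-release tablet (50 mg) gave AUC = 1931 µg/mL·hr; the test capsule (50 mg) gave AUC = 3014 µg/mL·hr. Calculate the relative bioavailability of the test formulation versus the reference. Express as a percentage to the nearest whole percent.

F_rel = 156%

F_rel = (AUC_test/D_test) / (AUC_ref/D_ref)
      = (3014/50) / (1931/50)
      = 60.28 / 38.62 = 1.5608 = 156.08%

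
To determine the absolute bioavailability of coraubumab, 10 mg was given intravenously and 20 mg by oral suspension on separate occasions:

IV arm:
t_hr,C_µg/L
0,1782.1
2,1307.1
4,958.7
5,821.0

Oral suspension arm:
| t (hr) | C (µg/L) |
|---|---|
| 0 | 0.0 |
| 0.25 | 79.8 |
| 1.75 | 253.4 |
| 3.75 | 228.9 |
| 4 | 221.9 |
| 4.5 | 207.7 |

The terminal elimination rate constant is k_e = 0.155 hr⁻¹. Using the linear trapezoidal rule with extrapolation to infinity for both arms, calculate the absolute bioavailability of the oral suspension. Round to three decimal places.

Trapezoidal AUC_0→5 (IV):
  [0→2]: (1782.1+1307.1)/2 × 2 = 3089.2
  [2→4]: (1307.1+958.7)/2 × 2 = 2265.8
  [4→5]: (958.7+821.0)/2 × 1 = 889.85
  Sum = 6244.85 µg/L·hr
IV tail: 821.0/0.155 = 5296.774; AUC_iv,0→∞ = 6244.85 + 5296.774 = 11541.624 µg/L·hr
Trapezoidal AUC_0→4.5 (oral suspension):
  [0→0.25]: (0.0+79.8)/2 × 0.25 = 9.975
  [0.25→1.75]: (79.8+253.4)/2 × 1.5 = 249.9
  [1.75→3.75]: (253.4+228.9)/2 × 2 = 482.3
  [3.75→4]: (228.9+221.9)/2 × 0.25 = 56.35
  [4→4.5]: (221.9+207.7)/2 × 0.5 = 107.4
  Sum = 905.925 µg/L·hr
oral suspension tail: 207.7/0.155 = 1340.000; AUC_ev,0→∞ = 905.925 + 1340.000 = 2245.925 µg/L·hr
F = (AUC_ev/D_ev)/(AUC_iv/D_iv) = (2245.925/20)/(11541.624/10) = 112.29625/1154.1624 = 0.0973

F = 0.097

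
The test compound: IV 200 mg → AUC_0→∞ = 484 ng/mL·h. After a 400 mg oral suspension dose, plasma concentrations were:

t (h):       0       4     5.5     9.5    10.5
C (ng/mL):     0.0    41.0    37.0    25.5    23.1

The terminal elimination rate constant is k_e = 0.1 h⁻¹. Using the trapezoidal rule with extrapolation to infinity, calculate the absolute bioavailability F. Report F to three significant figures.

Trapezoidal AUC_0→10.5 (oral suspension):
  [0→4]: (0.0+41.0)/2 × 4 = 82.0
  [4→5.5]: (41.0+37.0)/2 × 1.5 = 58.5
  [5.5→9.5]: (37.0+25.5)/2 × 4 = 125.0
  [9.5→10.5]: (25.5+23.1)/2 × 1 = 24.3
  Sum = 289.8 ng/mL·h
Tail: C_last/k_e = 23.1/0.1 = 231.000
AUC_0→∞ (oral suspension) = 289.8 + 231.000 = 520.8 ng/mL·h
F = (AUC_ev/D_ev)/(AUC_iv/D_iv) = (520.8/400)/(484/200) = 1.302/2.42 = 0.5380

F = 0.538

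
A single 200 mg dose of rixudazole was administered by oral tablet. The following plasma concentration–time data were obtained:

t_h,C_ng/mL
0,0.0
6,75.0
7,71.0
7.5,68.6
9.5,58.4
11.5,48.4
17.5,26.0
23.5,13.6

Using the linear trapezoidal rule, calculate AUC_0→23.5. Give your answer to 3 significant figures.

AUC = 909 ng/mL·h

Trapezoidal AUC_0→23.5:
  [0→6]: (0.0+75.0)/2 × 6 = 225.0
  [6→7]: (75.0+71.0)/2 × 1 = 73.0
  [7→7.5]: (71.0+68.6)/2 × 0.5 = 34.9
  [7.5→9.5]: (68.6+58.4)/2 × 2 = 127.0
  [9.5→11.5]: (58.4+48.4)/2 × 2 = 106.8
  [11.5→17.5]: (48.4+26.0)/2 × 6 = 223.2
  [17.5→23.5]: (26.0+13.6)/2 × 6 = 118.8
  Sum = 908.7 ng/mL·h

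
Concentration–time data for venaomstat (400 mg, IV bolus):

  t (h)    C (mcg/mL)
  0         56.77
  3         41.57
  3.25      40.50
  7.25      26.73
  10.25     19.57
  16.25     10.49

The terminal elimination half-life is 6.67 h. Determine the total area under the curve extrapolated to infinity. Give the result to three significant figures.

Trapezoidal AUC_0→16.25:
  [0→3]: (56.77+41.57)/2 × 3 = 147.51
  [3→3.25]: (41.57+40.50)/2 × 0.25 = 10.25875
  [3.25→7.25]: (40.50+26.73)/2 × 4 = 134.46
  [7.25→10.25]: (26.73+19.57)/2 × 3 = 69.45
  [10.25→16.25]: (19.57+10.49)/2 × 6 = 90.18
  Sum = 451.85875 mcg/mL·h
k_e = ln2 / t½ = 0.693147 / 6.67 = 0.1039 h^-1
Extrapolated tail: C_last / k_e = 10.49 / 0.1039 = 100.962
AUC_0→∞ = 451.85875 + 100.962 = 552.82075 mcg/mL·h

AUC = 553 mcg/mL·h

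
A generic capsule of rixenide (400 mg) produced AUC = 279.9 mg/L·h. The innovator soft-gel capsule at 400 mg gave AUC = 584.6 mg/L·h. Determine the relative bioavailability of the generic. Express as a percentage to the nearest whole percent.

F_rel = (AUC_test/D_test) / (AUC_ref/D_ref)
      = (279.9/400) / (584.6/400)
      = 0.69975 / 1.4615 = 0.4788 = 47.88%

F_rel = 48%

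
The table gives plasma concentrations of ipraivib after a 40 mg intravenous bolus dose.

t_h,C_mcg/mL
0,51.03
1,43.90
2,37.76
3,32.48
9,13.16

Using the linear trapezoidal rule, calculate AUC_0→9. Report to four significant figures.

AUC = 260.3 mcg/mL·h

Trapezoidal AUC_0→9:
  [0→1]: (51.03+43.90)/2 × 1 = 47.465
  [1→2]: (43.90+37.76)/2 × 1 = 40.83
  [2→3]: (37.76+32.48)/2 × 1 = 35.12
  [3→9]: (32.48+13.16)/2 × 6 = 136.92
  Sum = 260.335 mcg/mL·h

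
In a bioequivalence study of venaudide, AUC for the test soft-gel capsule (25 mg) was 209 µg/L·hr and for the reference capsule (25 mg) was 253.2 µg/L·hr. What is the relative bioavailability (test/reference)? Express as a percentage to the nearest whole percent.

F_rel = 83%

F_rel = (AUC_test/D_test) / (AUC_ref/D_ref)
      = (209/25) / (253.2/25)
      = 8.36 / 10.128 = 0.8254 = 82.54%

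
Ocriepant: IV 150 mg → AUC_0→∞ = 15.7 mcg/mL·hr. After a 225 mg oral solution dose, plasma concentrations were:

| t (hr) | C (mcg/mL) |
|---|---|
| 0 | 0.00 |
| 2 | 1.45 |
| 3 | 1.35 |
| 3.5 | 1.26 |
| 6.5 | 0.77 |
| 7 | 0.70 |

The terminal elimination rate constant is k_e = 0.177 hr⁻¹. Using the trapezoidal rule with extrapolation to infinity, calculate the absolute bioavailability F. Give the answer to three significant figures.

F = 0.462

Trapezoidal AUC_0→7 (oral solution):
  [0→2]: (0.00+1.45)/2 × 2 = 1.45
  [2→3]: (1.45+1.35)/2 × 1 = 1.4
  [3→3.5]: (1.35+1.26)/2 × 0.5 = 0.6525
  [3.5→6.5]: (1.26+0.77)/2 × 3 = 3.045
  [6.5→7]: (0.77+0.70)/2 × 0.5 = 0.3675
  Sum = 6.915 mcg/mL·hr
Tail: C_last/k_e = 0.70/0.177 = 3.955
AUC_0→∞ (oral solution) = 6.915 + 3.955 = 10.87 mcg/mL·hr
F = (AUC_ev/D_ev)/(AUC_iv/D_iv) = (10.87/225)/(15.7/150) = 0.0483111/0.104667 = 0.4616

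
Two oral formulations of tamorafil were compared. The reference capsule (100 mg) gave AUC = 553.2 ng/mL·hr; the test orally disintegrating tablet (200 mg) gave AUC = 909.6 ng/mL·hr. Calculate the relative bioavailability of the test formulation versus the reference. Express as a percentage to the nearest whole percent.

F_rel = 82%

F_rel = (AUC_test/D_test) / (AUC_ref/D_ref)
      = (909.6/200) / (553.2/100)
      = 4.548 / 5.532 = 0.8221 = 82.21%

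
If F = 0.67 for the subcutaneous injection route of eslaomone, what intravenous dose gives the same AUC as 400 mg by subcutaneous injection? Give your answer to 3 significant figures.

Systemic exposure from an extravascular dose = F × D_ev, so the equivalent IV dose is F × D_ev.
D_iv = F × D_ev = 0.67 × 400 = 268 mg

D_iv = 268 mg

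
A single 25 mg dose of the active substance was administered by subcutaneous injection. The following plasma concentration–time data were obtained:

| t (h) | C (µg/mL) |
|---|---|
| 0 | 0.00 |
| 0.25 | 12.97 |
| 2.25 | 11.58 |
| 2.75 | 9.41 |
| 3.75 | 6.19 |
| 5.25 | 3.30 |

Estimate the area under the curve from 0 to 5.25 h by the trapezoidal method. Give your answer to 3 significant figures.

AUC = 46.3 µg/mL·h

Trapezoidal AUC_0→5.25:
  [0→0.25]: (0.00+12.97)/2 × 0.25 = 1.62125
  [0.25→2.25]: (12.97+11.58)/2 × 2 = 24.55
  [2.25→2.75]: (11.58+9.41)/2 × 0.5 = 5.2475
  [2.75→3.75]: (9.41+6.19)/2 × 1 = 7.8
  [3.75→5.25]: (6.19+3.30)/2 × 1.5 = 7.1175
  Sum = 46.33625 µg/mL·h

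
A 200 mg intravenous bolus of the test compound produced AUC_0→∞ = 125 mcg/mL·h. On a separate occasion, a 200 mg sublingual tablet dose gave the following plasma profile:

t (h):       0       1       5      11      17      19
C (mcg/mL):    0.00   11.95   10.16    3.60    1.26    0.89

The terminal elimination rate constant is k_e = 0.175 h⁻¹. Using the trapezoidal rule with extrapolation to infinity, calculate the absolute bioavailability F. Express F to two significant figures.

F = 0.91

Trapezoidal AUC_0→19 (sublingual tablet):
  [0→1]: (0.00+11.95)/2 × 1 = 5.975
  [1→5]: (11.95+10.16)/2 × 4 = 44.22
  [5→11]: (10.16+3.60)/2 × 6 = 41.28
  [11→17]: (3.60+1.26)/2 × 6 = 14.58
  [17→19]: (1.26+0.89)/2 × 2 = 2.15
  Sum = 108.205 mcg/mL·h
Tail: C_last/k_e = 0.89/0.175 = 5.086
AUC_0→∞ (sublingual tablet) = 108.205 + 5.086 = 113.291 mcg/mL·h
F = (AUC_ev/D_ev)/(AUC_iv/D_iv) = (113.291/200)/(125/200) = 0.566455/0.625 = 0.9063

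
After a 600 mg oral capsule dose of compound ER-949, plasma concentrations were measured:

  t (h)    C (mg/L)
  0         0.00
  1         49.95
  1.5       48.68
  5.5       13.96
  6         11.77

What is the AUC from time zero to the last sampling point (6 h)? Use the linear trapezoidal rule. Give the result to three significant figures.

Trapezoidal AUC_0→6:
  [0→1]: (0.00+49.95)/2 × 1 = 24.975
  [1→1.5]: (49.95+48.68)/2 × 0.5 = 24.6575
  [1.5→5.5]: (48.68+13.96)/2 × 4 = 125.28
  [5.5→6]: (13.96+11.77)/2 × 0.5 = 6.4325
  Sum = 181.345 mg/L·h

AUC = 181 mg/L·h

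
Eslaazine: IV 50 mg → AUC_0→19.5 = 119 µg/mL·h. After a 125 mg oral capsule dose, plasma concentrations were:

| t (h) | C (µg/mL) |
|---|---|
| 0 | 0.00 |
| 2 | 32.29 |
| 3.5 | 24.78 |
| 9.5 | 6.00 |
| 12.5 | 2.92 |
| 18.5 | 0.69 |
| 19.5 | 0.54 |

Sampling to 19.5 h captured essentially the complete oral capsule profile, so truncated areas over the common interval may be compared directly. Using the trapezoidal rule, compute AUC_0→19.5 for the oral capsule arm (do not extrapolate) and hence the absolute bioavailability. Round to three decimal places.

F = 0.646

Trapezoidal AUC_0→19.5 (oral capsule):
  [0→2]: (0.00+32.29)/2 × 2 = 32.29
  [2→3.5]: (32.29+24.78)/2 × 1.5 = 42.8025
  [3.5→9.5]: (24.78+6.00)/2 × 6 = 92.34
  [9.5→12.5]: (6.00+2.92)/2 × 3 = 13.38
  [12.5→18.5]: (2.92+0.69)/2 × 6 = 10.83
  [18.5→19.5]: (0.69+0.54)/2 × 1 = 0.615
  Sum = 192.2575 µg/mL·h
F = (AUC_ev/D_ev)/(AUC_iv/D_iv) = (192.2575/125)/(119/50) = 1.53806/2.38 = 0.6462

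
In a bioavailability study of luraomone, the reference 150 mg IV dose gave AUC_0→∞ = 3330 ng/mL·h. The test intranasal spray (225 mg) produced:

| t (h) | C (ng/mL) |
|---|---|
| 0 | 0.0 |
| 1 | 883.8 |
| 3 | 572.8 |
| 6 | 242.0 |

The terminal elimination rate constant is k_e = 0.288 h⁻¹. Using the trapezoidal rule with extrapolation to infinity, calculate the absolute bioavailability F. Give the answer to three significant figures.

Trapezoidal AUC_0→6 (intranasal spray):
  [0→1]: (0.0+883.8)/2 × 1 = 441.9
  [1→3]: (883.8+572.8)/2 × 2 = 1456.6
  [3→6]: (572.8+242.0)/2 × 3 = 1222.2
  Sum = 3120.7 ng/mL·h
Tail: C_last/k_e = 242.0/0.288 = 840.278
AUC_0→∞ (intranasal spray) = 3120.7 + 840.278 = 3960.978 ng/mL·h
F = (AUC_ev/D_ev)/(AUC_iv/D_iv) = (3960.978/225)/(3330/150) = 17.6043/22.2 = 0.7930

F = 0.793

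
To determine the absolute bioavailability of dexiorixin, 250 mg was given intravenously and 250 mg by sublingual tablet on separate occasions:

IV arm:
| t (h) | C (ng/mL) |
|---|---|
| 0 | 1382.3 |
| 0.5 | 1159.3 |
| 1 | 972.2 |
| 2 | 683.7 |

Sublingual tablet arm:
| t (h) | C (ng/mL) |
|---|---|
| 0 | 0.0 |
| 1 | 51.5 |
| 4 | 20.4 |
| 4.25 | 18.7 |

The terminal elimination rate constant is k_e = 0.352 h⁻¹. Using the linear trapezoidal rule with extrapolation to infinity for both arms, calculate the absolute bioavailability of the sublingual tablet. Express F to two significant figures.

Trapezoidal AUC_0→2 (IV):
  [0→0.5]: (1382.3+1159.3)/2 × 0.5 = 635.4
  [0.5→1]: (1159.3+972.2)/2 × 0.5 = 532.875
  [1→2]: (972.2+683.7)/2 × 1 = 827.95
  Sum = 1996.225 ng/mL·h
IV tail: 683.7/0.352 = 1942.330; AUC_iv,0→∞ = 1996.225 + 1942.330 = 3938.555 ng/mL·h
Trapezoidal AUC_0→4.25 (sublingual tablet):
  [0→1]: (0.0+51.5)/2 × 1 = 25.75
  [1→4]: (51.5+20.4)/2 × 3 = 107.85
  [4→4.25]: (20.4+18.7)/2 × 0.25 = 4.8875
  Sum = 138.4875 ng/mL·h
sublingual tablet tail: 18.7/0.352 = 53.125; AUC_ev,0→∞ = 138.4875 + 53.125 = 191.6125 ng/mL·h
F = (AUC_ev/D_ev)/(AUC_iv/D_iv) = (191.6125/250)/(3938.555/250) = 0.76645/15.75422 = 0.0487

F = 0.049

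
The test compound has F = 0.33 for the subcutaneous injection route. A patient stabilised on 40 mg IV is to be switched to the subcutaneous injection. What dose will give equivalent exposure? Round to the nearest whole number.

D_subcutaneous = 121 mg

For equal systemic exposure: F × D_ev = D_iv
D_ev = D_iv / F = 40 / 0.33 = 121.212 mg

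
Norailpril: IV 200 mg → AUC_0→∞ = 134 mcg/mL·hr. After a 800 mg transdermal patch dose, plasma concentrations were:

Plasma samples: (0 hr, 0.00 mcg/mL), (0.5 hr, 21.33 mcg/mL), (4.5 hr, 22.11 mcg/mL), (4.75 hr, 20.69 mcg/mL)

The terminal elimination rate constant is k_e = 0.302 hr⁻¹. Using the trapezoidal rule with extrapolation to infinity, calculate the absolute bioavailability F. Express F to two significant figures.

Trapezoidal AUC_0→4.75 (transdermal patch):
  [0→0.5]: (0.00+21.33)/2 × 0.5 = 5.3325
  [0.5→4.5]: (21.33+22.11)/2 × 4 = 86.88
  [4.5→4.75]: (22.11+20.69)/2 × 0.25 = 5.35
  Sum = 97.5625 mcg/mL·hr
Tail: C_last/k_e = 20.69/0.302 = 68.510
AUC_0→∞ (transdermal patch) = 97.5625 + 68.510 = 166.0725 mcg/mL·hr
F = (AUC_ev/D_ev)/(AUC_iv/D_iv) = (166.0725/800)/(134/200) = 0.207591/0.67 = 0.3098

F = 0.31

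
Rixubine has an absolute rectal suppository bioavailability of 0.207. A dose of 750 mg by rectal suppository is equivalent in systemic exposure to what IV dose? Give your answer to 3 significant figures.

Systemic exposure from an extravascular dose = F × D_ev, so the equivalent IV dose is F × D_ev.
D_iv = F × D_ev = 0.207 × 750 = 155.25 mg

D_iv = 155 mg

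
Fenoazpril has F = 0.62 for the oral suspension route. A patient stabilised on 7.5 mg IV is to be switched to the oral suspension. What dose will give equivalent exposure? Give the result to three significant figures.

For equal systemic exposure: F × D_ev = D_iv
D_ev = D_iv / F = 7.5 / 0.62 = 12.0968 mg

D_oral = 12.1 mg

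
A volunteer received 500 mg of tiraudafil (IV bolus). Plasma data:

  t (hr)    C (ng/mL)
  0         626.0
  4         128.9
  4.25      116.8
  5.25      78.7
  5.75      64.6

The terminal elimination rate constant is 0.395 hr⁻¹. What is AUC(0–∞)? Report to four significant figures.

AUC = 1838 ng/mL·hr

Trapezoidal AUC_0→5.75:
  [0→4]: (626.0+128.9)/2 × 4 = 1509.8
  [4→4.25]: (128.9+116.8)/2 × 0.25 = 30.7125
  [4.25→5.25]: (116.8+78.7)/2 × 1 = 97.75
  [5.25→5.75]: (78.7+64.6)/2 × 0.5 = 35.825
  Sum = 1674.0875 ng/mL·hr
Extrapolated tail: C_last / k_e = 64.6 / 0.395 = 163.544
AUC_0→∞ = 1674.0875 + 163.544 = 1837.6315 ng/mL·hr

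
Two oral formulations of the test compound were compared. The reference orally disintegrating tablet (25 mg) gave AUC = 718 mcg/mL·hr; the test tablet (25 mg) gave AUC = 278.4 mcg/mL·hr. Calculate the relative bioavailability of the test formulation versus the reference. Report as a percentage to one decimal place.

F_rel = (AUC_test/D_test) / (AUC_ref/D_ref)
      = (278.4/25) / (718/25)
      = 11.136 / 28.72 = 0.3877 = 38.77%

F_rel = 38.8%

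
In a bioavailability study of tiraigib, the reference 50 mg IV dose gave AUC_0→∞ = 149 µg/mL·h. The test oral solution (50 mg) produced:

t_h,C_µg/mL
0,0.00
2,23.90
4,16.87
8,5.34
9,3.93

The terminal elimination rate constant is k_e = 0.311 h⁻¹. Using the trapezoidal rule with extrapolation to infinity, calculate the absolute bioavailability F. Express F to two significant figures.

Trapezoidal AUC_0→9 (oral solution):
  [0→2]: (0.00+23.90)/2 × 2 = 23.9
  [2→4]: (23.90+16.87)/2 × 2 = 40.77
  [4→8]: (16.87+5.34)/2 × 4 = 44.42
  [8→9]: (5.34+3.93)/2 × 1 = 4.635
  Sum = 113.725 µg/mL·h
Tail: C_last/k_e = 3.93/0.311 = 12.637
AUC_0→∞ (oral solution) = 113.725 + 12.637 = 126.362 µg/mL·h
F = (AUC_ev/D_ev)/(AUC_iv/D_iv) = (126.362/50)/(149/50) = 2.52724/2.98 = 0.8481

F = 0.85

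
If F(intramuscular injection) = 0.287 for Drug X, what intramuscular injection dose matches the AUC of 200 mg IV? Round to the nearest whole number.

For equal systemic exposure: F × D_ev = D_iv
D_ev = D_iv / F = 200 / 0.287 = 696.864 mg

D_intramuscular = 697 mg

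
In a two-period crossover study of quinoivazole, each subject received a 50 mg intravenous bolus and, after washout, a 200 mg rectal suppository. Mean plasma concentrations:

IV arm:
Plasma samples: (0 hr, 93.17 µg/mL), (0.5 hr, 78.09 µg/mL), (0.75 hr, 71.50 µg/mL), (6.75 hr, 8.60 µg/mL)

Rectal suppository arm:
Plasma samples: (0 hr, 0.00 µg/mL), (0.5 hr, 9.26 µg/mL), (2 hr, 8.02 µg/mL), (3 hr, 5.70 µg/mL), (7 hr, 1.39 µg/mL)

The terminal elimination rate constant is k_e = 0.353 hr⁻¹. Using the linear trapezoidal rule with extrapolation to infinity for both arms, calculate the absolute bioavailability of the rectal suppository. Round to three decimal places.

Trapezoidal AUC_0→6.75 (IV):
  [0→0.5]: (93.17+78.09)/2 × 0.5 = 42.815
  [0.5→0.75]: (78.09+71.50)/2 × 0.25 = 18.69875
  [0.75→6.75]: (71.50+8.60)/2 × 6 = 240.3
  Sum = 301.81375 µg/mL·hr
IV tail: 8.60/0.353 = 24.363; AUC_iv,0→∞ = 301.81375 + 24.363 = 326.17675 µg/mL·hr
Trapezoidal AUC_0→7 (rectal suppository):
  [0→0.5]: (0.00+9.26)/2 × 0.5 = 2.315
  [0.5→2]: (9.26+8.02)/2 × 1.5 = 12.96
  [2→3]: (8.02+5.70)/2 × 1 = 6.86
  [3→7]: (5.70+1.39)/2 × 4 = 14.18
  Sum = 36.315 µg/mL·hr
rectal suppository tail: 1.39/0.353 = 3.938; AUC_ev,0→∞ = 36.315 + 3.938 = 40.253 µg/mL·hr
F = (AUC_ev/D_ev)/(AUC_iv/D_iv) = (40.253/200)/(326.17675/50) = 0.201265/6.523535 = 0.0309

F = 0.031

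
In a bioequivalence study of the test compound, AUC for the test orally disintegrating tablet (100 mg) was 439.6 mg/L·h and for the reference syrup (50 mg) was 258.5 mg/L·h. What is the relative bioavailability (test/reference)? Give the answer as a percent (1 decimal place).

F_rel = 85.0%

F_rel = (AUC_test/D_test) / (AUC_ref/D_ref)
      = (439.6/100) / (258.5/50)
      = 4.396 / 5.17 = 0.8503 = 85.03%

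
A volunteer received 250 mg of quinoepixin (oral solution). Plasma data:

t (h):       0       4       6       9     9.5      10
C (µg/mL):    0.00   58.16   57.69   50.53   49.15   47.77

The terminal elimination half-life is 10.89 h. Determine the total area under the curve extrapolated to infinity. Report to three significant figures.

AUC = 1190 µg/mL·h

Trapezoidal AUC_0→10:
  [0→4]: (0.00+58.16)/2 × 4 = 116.32
  [4→6]: (58.16+57.69)/2 × 2 = 115.85
  [6→9]: (57.69+50.53)/2 × 3 = 162.33
  [9→9.5]: (50.53+49.15)/2 × 0.5 = 24.92
  [9.5→10]: (49.15+47.77)/2 × 0.5 = 24.23
  Sum = 443.65 µg/mL·h
k_e = ln2 / t½ = 0.693147 / 10.89 = 0.0636 h^-1
Extrapolated tail: C_last / k_e = 47.77 / 0.0636 = 751.101
AUC_0→∞ = 443.65 + 751.101 = 1194.751 µg/mL·h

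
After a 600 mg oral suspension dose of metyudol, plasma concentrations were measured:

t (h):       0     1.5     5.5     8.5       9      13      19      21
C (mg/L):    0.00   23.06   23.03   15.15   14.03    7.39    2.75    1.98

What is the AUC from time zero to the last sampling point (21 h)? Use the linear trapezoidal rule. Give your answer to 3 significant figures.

Trapezoidal AUC_0→21:
  [0→1.5]: (0.00+23.06)/2 × 1.5 = 17.295
  [1.5→5.5]: (23.06+23.03)/2 × 4 = 92.18
  [5.5→8.5]: (23.03+15.15)/2 × 3 = 57.27
  [8.5→9]: (15.15+14.03)/2 × 0.5 = 7.295
  [9→13]: (14.03+7.39)/2 × 4 = 42.84
  [13→19]: (7.39+2.75)/2 × 6 = 30.42
  [19→21]: (2.75+1.98)/2 × 2 = 4.73
  Sum = 252.03 mg/L·h

AUC = 252 mg/L·h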